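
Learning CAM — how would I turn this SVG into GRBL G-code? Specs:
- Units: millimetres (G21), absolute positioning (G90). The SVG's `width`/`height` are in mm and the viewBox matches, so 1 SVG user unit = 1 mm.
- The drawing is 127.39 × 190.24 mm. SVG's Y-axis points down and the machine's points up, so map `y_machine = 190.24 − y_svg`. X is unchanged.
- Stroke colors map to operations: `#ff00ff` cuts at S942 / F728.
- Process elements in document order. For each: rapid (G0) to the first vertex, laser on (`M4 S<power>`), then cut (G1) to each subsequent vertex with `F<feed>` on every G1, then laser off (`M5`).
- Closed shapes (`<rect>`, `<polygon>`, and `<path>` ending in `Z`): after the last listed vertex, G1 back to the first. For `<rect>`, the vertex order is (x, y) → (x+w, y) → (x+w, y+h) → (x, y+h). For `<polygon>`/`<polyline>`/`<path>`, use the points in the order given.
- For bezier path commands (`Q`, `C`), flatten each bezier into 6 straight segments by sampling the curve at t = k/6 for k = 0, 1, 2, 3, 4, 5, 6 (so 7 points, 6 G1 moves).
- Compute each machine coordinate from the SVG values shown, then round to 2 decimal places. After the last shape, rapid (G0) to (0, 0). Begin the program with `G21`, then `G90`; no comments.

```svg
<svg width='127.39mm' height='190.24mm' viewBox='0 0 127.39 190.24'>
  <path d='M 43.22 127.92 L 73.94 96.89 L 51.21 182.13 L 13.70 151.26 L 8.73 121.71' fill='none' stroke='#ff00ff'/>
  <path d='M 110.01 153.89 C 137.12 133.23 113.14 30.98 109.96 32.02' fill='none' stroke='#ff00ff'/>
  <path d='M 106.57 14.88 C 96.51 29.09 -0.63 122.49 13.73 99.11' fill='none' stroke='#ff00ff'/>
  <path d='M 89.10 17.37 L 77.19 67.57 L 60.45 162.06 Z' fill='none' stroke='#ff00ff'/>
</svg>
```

Since the viewBox matches the mm dimensions, user units are millimetres directly. The only transform is the Y-flip y_m = 190.24 − y_svg.

Shape 1 is a open polyline drawn with `<path>`. Its stroke #ff00ff means cut at S942, F728. After flipping Y the toolpath is (43.22,62.32) → (73.94,93.35) → (51.21,8.11) → (13.70,38.98) → (8.73,68.53).

Shape 2 is a cubic bezier drawn with `<path>`. Its stroke #ff00ff means cut at S942, F728. After flipping Y the toolpath is (110.01,36.35) → (119.64,52.62) → (122.75,77.36) → (121.34,105.42) → (117.41,131.68) → (112.95,150.99) → (109.96,158.22).

Shape 3 is a cubic bezier drawn with `<path>`. Its stroke #ff00ff means cut at S942, F728. After flipping Y the toolpath is (106.57,175.36) → (95.20,162.56) → (74.84,142.01) → (50.99,119.15) → (29.18,99.42) → (14.92,88.26) → (13.73,91.13).

Shape 4 is a closed polygon drawn with `<path>`. Its stroke #ff00ff means cut at S942, F728. After flipping Y the toolpath is (89.10,172.87) → (77.19,122.67) → (60.45,28.18) → (89.10,172.87), returning to the start.

G21
G90
G0 X43.22 Y62.32
M4 S942
G1 X73.94 Y93.35 F728
G1 X51.21 Y8.11 F728
G1 X13.70 Y38.98 F728
G1 X8.73 Y68.53 F728
M5
G0 X110.01 Y36.35
M4 S942
G1 X119.64 Y52.62 F728
G1 X122.75 Y77.36 F728
G1 X121.34 Y105.42 F728
G1 X117.41 Y131.68 F728
G1 X112.95 Y150.99 F728
G1 X109.96 Y158.22 F728
M5
G0 X106.57 Y175.36
M4 S942
G1 X95.20 Y162.56 F728
G1 X74.84 Y142.01 F728
G1 X50.99 Y119.15 F728
G1 X29.18 Y99.42 F728
G1 X14.92 Y88.26 F728
G1 X13.73 Y91.13 F728
M5
G0 X89.10 Y172.87
M4 S942
G1 X77.19 Y122.67 F728
G1 X60.45 Y28.18 F728
G1 X89.10 Y172.87 F728
M5
G0 X0.00 Y0.00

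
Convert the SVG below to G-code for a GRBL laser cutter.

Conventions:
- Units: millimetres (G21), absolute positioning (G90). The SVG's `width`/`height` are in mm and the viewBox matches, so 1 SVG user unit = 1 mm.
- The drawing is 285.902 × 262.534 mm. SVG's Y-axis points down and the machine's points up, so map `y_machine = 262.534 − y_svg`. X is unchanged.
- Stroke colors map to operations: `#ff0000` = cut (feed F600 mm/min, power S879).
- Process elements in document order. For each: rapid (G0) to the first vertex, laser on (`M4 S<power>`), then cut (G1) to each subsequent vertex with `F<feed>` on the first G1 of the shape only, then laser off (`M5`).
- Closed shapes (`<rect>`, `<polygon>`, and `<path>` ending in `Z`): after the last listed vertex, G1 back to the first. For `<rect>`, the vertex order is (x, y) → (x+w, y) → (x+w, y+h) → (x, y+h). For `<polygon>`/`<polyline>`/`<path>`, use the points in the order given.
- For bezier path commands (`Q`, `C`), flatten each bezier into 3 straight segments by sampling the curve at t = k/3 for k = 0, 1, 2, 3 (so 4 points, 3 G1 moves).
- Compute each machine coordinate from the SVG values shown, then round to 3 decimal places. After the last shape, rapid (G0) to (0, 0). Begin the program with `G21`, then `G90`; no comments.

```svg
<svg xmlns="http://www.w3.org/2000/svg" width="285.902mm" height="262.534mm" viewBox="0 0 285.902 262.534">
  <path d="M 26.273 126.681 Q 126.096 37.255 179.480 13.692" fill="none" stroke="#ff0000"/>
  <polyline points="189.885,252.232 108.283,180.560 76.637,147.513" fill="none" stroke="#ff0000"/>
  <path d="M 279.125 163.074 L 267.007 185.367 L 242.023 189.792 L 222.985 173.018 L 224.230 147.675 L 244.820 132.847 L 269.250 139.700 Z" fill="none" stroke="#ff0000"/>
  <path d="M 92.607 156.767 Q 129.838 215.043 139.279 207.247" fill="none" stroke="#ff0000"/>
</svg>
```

G21
G90
G0 X26.273 Y135.853
M4 S879
G1 X87.662 Y188.152 F600
G1 X138.731 Y225.815
G1 X179.480 Y248.842
M5
G0 X189.885 Y10.302
M4 S879
G1 X108.283 Y81.974 F600
G1 X76.637 Y115.021
M5
G0 X279.125 Y99.460
M4 S879
G1 X267.007 Y77.167 F600
G1 X242.023 Y72.742
G1 X222.985 Y89.516
G1 X224.230 Y114.859
G1 X244.820 Y129.687
G1 X269.250 Y122.834
G1 X279.125 Y99.460
M5
G0 X92.607 Y105.767
M4 S879
G1 X114.340 Y74.258 F600
G1 X129.897 Y57.431
G1 X139.279 Y55.287
M5
G0 X0.000 Y0.000

viewBox `0 0 285.902 262.534` with mm width/height → 1 unit = 1 mm. Flip: y_m = 262.534 − y_svg.

**Shape 1** — `<path>` quadratic bezier, stroke `#ff0000` → cut (S879, F600). Control points (SVG): P0=(26.273,126.681), P1=(126.096,37.255), P2=(179.480,13.692); sampled at t=k/3. Machine vertices: (26.273,135.853) → (87.662,188.152) → (138.731,225.815) → (179.480,248.842). Open path.

**Shape 2** — `<polyline>` open polyline, stroke `#ff0000` → cut (S879, F600). Machine vertices: (189.885,10.302) → (108.283,81.974) → (76.637,115.021). Open path.

**Shape 3** — `<path>` regular polygon, stroke `#ff0000` → cut (S879, F600). Machine vertices: (279.125,99.460) → (267.007,77.167) → (242.023,72.742) → (222.985,89.516) → (224.230,114.859) → (244.820,129.687) → (269.250,122.834) → (279.125,99.460). Closed: final G1 returns to the first vertex.

**Shape 4** — `<path>` quadratic bezier, stroke `#ff0000` → cut (S879, F600). Control points (SVG): P0=(92.607,156.767), P1=(129.838,215.043), P2=(139.279,207.247); sampled at t=k/3. Machine vertices: (92.607,105.767) → (114.340,74.258) → (129.897,57.431) → (139.279,55.287). Open path.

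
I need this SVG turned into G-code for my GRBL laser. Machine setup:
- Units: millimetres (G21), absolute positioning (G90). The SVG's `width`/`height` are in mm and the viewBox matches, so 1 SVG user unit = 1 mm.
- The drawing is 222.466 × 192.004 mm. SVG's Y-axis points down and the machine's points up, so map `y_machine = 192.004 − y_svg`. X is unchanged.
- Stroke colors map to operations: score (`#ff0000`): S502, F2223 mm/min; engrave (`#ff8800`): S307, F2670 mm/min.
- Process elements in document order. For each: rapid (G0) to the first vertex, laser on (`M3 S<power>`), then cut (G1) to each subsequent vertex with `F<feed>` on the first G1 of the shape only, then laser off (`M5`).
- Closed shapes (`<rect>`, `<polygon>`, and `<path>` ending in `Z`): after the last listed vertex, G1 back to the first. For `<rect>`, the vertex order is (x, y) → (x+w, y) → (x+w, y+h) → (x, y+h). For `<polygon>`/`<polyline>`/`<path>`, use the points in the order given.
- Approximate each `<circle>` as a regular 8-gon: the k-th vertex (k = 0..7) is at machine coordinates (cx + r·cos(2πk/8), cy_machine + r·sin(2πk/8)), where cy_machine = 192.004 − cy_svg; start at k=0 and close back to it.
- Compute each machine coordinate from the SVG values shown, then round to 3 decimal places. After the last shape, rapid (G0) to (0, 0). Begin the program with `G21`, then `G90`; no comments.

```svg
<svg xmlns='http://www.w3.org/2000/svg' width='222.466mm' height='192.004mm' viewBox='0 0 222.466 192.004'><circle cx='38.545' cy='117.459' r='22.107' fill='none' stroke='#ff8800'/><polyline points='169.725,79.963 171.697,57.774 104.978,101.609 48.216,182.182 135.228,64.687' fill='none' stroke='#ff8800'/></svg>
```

Since the viewBox matches the mm dimensions, user units are millimetres directly. The only transform is the Y-flip y_m = 192.004 − y_svg.

Shape 1 is a circle drawn with `<circle>`. Its stroke #ff8800 means engrave at S307, F2670. After flipping Y the toolpath is (60.652,74.545) → (54.177,90.177) → (38.545,96.652) → (22.913,90.177) → (16.438,74.545) → (22.913,58.913) → (38.545,52.438) → (54.177,58.913) → (60.652,74.545), returning to the start.

Shape 2 is a open polyline drawn with `<polyline>`. Its stroke #ff8800 means engrave at S307, F2670. After flipping Y the toolpath is (169.725,112.041) → (171.697,134.230) → (104.978,90.395) → (48.216,9.822) → (135.228,127.317).

G21
G90
G0 X60.652 Y74.545
M3 S307
G1 X54.177 Y90.177 F2670
G1 X38.545 Y96.652
G1 X22.913 Y90.177
G1 X16.438 Y74.545
G1 X22.913 Y58.913
G1 X38.545 Y52.438
G1 X54.177 Y58.913
G1 X60.652 Y74.545
M5
G0 X169.725 Y112.041
M3 S307
G1 X171.697 Y134.230 F2670
G1 X104.978 Y90.395
G1 X48.216 Y9.822
G1 X135.228 Y127.317
M5
G0 X0.000 Y0.000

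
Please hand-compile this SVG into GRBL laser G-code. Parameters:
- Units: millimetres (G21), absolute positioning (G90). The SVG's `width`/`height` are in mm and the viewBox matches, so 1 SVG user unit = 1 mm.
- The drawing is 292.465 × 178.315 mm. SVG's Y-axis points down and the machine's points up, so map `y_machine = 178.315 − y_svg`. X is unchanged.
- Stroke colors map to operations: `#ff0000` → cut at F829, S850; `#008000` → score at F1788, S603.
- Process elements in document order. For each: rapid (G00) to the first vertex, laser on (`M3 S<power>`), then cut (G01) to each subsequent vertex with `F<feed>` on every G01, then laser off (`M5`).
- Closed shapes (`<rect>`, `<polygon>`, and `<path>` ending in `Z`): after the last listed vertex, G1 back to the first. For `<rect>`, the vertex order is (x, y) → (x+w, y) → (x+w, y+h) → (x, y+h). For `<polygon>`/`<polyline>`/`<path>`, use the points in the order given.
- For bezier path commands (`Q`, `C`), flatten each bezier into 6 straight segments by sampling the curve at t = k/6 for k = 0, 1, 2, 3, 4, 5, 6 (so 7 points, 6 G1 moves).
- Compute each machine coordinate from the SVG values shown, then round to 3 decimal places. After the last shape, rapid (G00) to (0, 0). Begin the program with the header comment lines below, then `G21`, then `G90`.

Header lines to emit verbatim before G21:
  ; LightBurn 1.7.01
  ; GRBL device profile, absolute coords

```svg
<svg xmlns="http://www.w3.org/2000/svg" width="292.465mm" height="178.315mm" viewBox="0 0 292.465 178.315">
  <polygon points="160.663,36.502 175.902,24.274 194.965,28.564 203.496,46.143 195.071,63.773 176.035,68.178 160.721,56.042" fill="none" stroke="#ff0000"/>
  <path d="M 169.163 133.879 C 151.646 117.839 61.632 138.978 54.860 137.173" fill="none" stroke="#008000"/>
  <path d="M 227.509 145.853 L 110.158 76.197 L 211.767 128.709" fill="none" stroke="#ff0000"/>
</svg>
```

; LightBurn 1.7.01
; GRBL device profile, absolute coords
G21
G90
G00 X160.663 Y141.813
M3 S850
G01 X175.902 Y154.041 F829
G01 X194.965 Y149.751 F829
G01 X203.496 Y132.172 F829
G01 X195.071 Y114.542 F829
G01 X176.035 Y110.137 F829
G01 X160.721 Y122.273 F829
G01 X160.663 Y141.813 F829
M5
G00 X169.163 Y44.436
M3 S603
G01 X155.084 Y49.636 F1788
G01 X133.248 Y50.310 F1788
G01 X107.982 Y48.127 F1788
G01 X83.611 Y44.758 F1788
G01 X64.462 Y41.873 F1788
G01 X54.860 Y41.142 F1788
M5
G00 X227.509 Y32.462
M3 S850
G01 X110.158 Y102.118 F829
G01 X211.767 Y49.606 F829
M5
G00 X0.000 Y0.000

Since the viewBox matches the mm dimensions, user units are millimetres directly. The only transform is the Y-flip y_m = 178.315 − y_svg.

Shape 1 is a regular polygon drawn with `<polygon>`. Its stroke #ff0000 means cut at S850, F829. After flipping Y the toolpath is (160.663,141.813) → (175.902,154.041) → (194.965,149.751) → (203.496,132.172) → (195.071,114.542) → (176.035,110.137) → (160.721,122.273) → (160.663,141.813), returning to the start.

Shape 2 is a cubic bezier drawn with `<path>`. Its stroke #008000 means score at S603, F1788. After flipping Y the toolpath is (169.163,44.436) → (155.084,49.636) → (133.248,50.310) → (107.982,48.127) → (83.611,44.758) → (64.462,41.873) → (54.860,41.142).

Shape 3 is a open polyline drawn with `<path>`. Its stroke #ff0000 means cut at S850, F829. After flipping Y the toolpath is (227.509,32.462) → (110.158,102.118) → (211.767,49.606).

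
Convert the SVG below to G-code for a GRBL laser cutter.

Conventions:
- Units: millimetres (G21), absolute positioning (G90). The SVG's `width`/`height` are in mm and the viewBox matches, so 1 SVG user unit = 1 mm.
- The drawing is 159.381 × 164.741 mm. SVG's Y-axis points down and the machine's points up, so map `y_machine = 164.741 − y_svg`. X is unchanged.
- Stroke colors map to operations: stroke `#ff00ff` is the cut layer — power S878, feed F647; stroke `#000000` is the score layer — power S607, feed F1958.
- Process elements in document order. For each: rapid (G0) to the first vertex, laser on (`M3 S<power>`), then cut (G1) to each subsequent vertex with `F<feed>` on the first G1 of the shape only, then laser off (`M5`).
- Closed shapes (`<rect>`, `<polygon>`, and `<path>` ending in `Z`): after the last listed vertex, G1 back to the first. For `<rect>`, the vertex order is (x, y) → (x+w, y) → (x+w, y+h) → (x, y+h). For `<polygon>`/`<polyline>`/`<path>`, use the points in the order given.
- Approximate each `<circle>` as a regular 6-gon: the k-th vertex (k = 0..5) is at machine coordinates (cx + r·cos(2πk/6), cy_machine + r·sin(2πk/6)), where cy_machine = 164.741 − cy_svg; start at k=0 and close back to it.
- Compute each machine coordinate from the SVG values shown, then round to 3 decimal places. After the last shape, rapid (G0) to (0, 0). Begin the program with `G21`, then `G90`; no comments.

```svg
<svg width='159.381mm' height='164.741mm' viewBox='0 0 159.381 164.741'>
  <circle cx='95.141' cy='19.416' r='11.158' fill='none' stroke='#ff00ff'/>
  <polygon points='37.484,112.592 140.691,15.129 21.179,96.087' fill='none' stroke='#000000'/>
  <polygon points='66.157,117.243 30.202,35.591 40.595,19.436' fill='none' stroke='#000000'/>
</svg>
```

1 u = 1 mm; y_m = 164.741 − y.

[1] `<circle>` circle, #ff00ff→cut S878 F647: (106.299,145.325) → (100.720,154.988) → (89.562,154.988) → (83.983,145.325) → (89.562,135.662) → (100.720,135.662) → (106.299,145.325) (closed)

[2] `<polygon>` closed polygon, #000000→score S607 F1958: (37.484,52.149) → (140.691,149.612) → (21.179,68.654) → (37.484,52.149) (closed)

[3] `<polygon>` closed polygon, #000000→score S607 F1958: (66.157,47.498) → (30.202,129.150) → (40.595,145.305) → (66.157,47.498) (closed)

G21
G90
G0 X106.299 Y145.325
M3 S878
G1 X100.720 Y154.988 F647
G1 X89.562 Y154.988
G1 X83.983 Y145.325
G1 X89.562 Y135.662
G1 X100.720 Y135.662
G1 X106.299 Y145.325
M5
G0 X37.484 Y52.149
M3 S607
G1 X140.691 Y149.612 F1958
G1 X21.179 Y68.654
G1 X37.484 Y52.149
M5
G0 X66.157 Y47.498
M3 S607
G1 X30.202 Y129.150 F1958
G1 X40.595 Y145.305
G1 X66.157 Y47.498
M5
G0 X0.000 Y0.000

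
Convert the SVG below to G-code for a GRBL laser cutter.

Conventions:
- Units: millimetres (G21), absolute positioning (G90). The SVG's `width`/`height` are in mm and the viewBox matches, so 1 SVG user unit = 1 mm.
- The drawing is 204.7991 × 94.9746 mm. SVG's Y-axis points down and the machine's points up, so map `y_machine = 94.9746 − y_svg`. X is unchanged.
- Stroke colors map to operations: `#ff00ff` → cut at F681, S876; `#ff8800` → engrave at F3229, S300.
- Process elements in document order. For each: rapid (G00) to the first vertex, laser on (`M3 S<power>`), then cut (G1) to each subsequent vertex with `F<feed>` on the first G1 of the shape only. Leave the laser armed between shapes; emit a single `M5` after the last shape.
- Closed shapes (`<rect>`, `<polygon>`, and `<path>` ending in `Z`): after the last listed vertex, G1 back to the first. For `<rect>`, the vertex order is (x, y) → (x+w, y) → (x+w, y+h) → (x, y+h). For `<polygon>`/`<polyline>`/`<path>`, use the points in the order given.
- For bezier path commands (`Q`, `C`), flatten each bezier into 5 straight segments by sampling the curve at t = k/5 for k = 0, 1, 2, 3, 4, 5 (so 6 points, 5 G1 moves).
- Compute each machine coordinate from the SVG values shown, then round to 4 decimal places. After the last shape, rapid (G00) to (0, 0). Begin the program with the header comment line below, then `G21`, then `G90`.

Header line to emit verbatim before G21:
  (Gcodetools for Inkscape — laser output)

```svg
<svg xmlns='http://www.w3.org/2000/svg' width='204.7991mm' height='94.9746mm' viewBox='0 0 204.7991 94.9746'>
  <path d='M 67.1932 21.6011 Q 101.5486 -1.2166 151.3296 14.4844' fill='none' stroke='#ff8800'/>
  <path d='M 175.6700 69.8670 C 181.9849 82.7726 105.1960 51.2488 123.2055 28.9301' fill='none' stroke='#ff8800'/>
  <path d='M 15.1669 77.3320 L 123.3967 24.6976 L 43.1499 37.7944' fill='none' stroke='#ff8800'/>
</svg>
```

(Gcodetools for Inkscape — laser output)
G21
G90
G00 X67.1932 Y73.3735
M3 S300
G1 X81.5524 Y80.9598 F3229
G1 X97.1456 Y85.4647
G1 X113.9729 Y86.8880
G1 X132.0342 Y85.2299
G1 X151.3296 Y80.4902
G00 X175.6700 Y25.1076
M3 S300
G1 X170.9097 Y22.2667 F3229
G1 X154.7438 Y27.5144
G1 X135.7116 Y38.2762
G1 X122.3524 Y51.9777
G1 X123.2055 Y66.0445
G00 X15.1669 Y17.6426
M3 S300
G1 X123.3967 Y70.2770 F3229
G1 X43.1499 Y57.1802
M5
G00 X0.0000 Y0.0000

viewBox `0 0 204.7991 94.9746` with mm width/height → 1 unit = 1 mm. Flip: y_m = 94.9746 − y_svg.

**Shape 1** — `<path>` quadratic bezier, stroke `#ff8800` → engrave (S300, F3229). Control points (SVG): P0=(67.1932,21.6011), P1=(101.5486,-1.2166), P2=(151.3296,14.4844); sampled at t=k/5. Machine vertices: (67.1932,73.3735) → (81.5524,80.9598) → (97.1456,85.4647) → (113.9729,86.8880) → (132.0342,85.2299) → (151.3296,80.4902). Open path.

**Shape 2** — `<path>` cubic bezier, stroke `#ff8800` → engrave (S300, F3229). Control points (SVG): P0=(175.6700,69.8670), P1=(181.9849,82.7726), P2=(105.1960,51.2488), P3=(123.2055,28.9301); sampled at t=k/5. Machine vertices: (175.6700,25.1076) → (170.9097,22.2667) → (154.7438,27.5144) → (135.7116,38.2762) → (122.3524,51.9777) → (123.2055,66.0445). Open path.

**Shape 3** — `<path>` open polyline, stroke `#ff8800` → engrave (S300, F3229). Machine vertices: (15.1669,17.6426) → (123.3967,70.2770) → (43.1499,57.1802). Open path.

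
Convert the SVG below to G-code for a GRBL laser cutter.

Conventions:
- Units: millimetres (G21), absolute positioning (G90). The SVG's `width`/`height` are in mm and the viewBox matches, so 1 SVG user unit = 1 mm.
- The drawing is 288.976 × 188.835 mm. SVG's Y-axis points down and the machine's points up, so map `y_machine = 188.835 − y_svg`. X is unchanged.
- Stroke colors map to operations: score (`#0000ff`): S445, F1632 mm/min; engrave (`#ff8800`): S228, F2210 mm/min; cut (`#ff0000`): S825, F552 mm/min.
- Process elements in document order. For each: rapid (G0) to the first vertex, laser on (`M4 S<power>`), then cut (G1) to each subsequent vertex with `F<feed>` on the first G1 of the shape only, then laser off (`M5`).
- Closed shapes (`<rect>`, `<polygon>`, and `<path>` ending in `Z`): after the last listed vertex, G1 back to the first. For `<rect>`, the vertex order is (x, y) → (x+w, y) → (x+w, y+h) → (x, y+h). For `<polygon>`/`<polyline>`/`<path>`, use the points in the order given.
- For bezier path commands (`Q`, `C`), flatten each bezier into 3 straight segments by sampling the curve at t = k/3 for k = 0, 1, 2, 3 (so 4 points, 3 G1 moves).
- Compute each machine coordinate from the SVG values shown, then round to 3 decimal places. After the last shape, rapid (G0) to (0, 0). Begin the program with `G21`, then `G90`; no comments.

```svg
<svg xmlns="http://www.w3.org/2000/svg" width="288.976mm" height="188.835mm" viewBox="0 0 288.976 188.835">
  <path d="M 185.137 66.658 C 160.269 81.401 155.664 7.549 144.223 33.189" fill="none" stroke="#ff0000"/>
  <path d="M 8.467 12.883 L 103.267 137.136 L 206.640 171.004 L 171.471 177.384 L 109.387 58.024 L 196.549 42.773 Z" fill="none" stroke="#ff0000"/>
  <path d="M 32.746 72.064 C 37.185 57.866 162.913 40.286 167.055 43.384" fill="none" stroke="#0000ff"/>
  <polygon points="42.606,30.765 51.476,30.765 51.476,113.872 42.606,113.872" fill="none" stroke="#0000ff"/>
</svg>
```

G21
G90
G0 X185.137 Y122.177
M4 S825
G1 X166.020 Y129.999 F552
G1 X154.389 Y155.088
G1 X144.223 Y155.646
M5
G0 X8.467 Y175.952
M4 S825
G1 X103.267 Y51.699 F552
G1 X206.640 Y17.831
G1 X171.471 Y11.451
G1 X109.387 Y130.811
G1 X196.549 Y146.062
G1 X8.467 Y175.952
M5
G0 X32.746 Y116.771
M4 S445
G1 X68.619 Y131.205 F1632
G1 X131.380 Y142.547
G1 X167.055 Y145.451
M5
G0 X42.606 Y158.070
M4 S445
G1 X51.476 Y158.070 F1632
G1 X51.476 Y74.963
G1 X42.606 Y74.963
G1 X42.606 Y158.070
M5
G0 X0.000 Y0.000

Since the viewBox matches the mm dimensions, user units are millimetres directly. The only transform is the Y-flip y_m = 188.835 − y_svg.

Shape 1 is a cubic bezier drawn with `<path>`. Its stroke #ff0000 means cut at S825, F552. After flipping Y the toolpath is (185.137,122.177) → (166.020,129.999) → (154.389,155.088) → (144.223,155.646).

Shape 2 is a closed polygon drawn with `<path>`. Its stroke #ff0000 means cut at S825, F552. After flipping Y the toolpath is (8.467,175.952) → (103.267,51.699) → (206.640,17.831) → (171.471,11.451) → (109.387,130.811) → (196.549,146.062) → (8.467,175.952), returning to the start.

Shape 3 is a cubic bezier drawn with `<path>`. Its stroke #0000ff means score at S445, F1632. After flipping Y the toolpath is (32.746,116.771) → (68.619,131.205) → (131.380,142.547) → (167.055,145.451).

Shape 4 is a rectangle drawn with `<polygon>`. Its stroke #0000ff means score at S445, F1632. After flipping Y the toolpath is (42.606,158.070) → (51.476,158.070) → (51.476,74.963) → (42.606,74.963) → (42.606,158.070), returning to the start.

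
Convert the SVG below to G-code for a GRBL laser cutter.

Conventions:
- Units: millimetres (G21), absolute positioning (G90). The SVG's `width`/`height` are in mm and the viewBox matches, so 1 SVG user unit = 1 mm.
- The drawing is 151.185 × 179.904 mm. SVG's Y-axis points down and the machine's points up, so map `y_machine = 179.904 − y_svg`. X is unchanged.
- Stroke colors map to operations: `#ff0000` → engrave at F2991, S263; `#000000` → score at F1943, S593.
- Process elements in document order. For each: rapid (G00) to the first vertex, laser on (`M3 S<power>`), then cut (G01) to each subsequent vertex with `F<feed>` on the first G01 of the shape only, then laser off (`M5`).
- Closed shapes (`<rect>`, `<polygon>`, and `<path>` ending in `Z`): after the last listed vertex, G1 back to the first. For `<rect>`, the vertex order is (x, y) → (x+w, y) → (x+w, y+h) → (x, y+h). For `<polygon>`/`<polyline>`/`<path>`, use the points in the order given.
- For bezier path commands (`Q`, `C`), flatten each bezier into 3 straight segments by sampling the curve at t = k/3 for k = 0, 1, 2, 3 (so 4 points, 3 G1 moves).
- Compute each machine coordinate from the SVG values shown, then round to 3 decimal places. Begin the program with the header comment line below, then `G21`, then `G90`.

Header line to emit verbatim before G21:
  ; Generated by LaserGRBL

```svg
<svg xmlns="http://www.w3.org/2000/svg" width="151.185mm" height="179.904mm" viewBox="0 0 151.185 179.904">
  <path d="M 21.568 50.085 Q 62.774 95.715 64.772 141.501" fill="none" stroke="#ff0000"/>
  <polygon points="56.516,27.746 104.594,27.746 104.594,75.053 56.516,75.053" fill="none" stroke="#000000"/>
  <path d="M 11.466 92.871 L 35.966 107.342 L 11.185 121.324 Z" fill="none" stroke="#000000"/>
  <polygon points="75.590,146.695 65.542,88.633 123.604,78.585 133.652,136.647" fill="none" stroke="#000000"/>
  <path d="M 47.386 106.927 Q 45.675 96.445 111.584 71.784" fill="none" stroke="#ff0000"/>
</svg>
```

1 u = 1 mm; y_m = 179.904 − y.

[1] `<path>` quadratic bezier, #ff0000→engrave S263 F2991: (21.568,129.819) → (44.682,99.382) → (59.084,68.910) → (64.772,38.403)

[2] `<polygon>` rectangle, #000000→score S593 F1943: (56.516,152.158) → (104.594,152.158) → (104.594,104.851) → (56.516,104.851) → (56.516,152.158) (closed)

[3] `<path>` regular polygon, #000000→score S593 F1943: (11.466,87.033) → (35.966,72.562) → (11.185,58.580) → (11.466,87.033) (closed)

[4] `<polygon>` regular polygon, #000000→score S593 F1943: (75.590,33.209) → (65.542,91.271) → (123.604,101.319) → (133.652,43.257) → (75.590,33.209) (closed)

[5] `<path>` quadratic bezier, #ff0000→engrave S263 F2991: (47.386,72.977) → (53.759,81.540) → (75.158,93.255) → (111.584,108.120)

; Generated by LaserGRBL
G21
G90
G00 X21.568 Y129.819
M3 S263
G01 X44.682 Y99.382 F2991
G01 X59.084 Y68.910
G01 X64.772 Y38.403
M5
G00 X56.516 Y152.158
M3 S593
G01 X104.594 Y152.158 F1943
G01 X104.594 Y104.851
G01 X56.516 Y104.851
G01 X56.516 Y152.158
M5
G00 X11.466 Y87.033
M3 S593
G01 X35.966 Y72.562 F1943
G01 X11.185 Y58.580
G01 X11.466 Y87.033
M5
G00 X75.590 Y33.209
M3 S593
G01 X65.542 Y91.271 F1943
G01 X123.604 Y101.319
G01 X133.652 Y43.257
G01 X75.590 Y33.209
M5
G00 X47.386 Y72.977
M3 S263
G01 X53.759 Y81.540 F2991
G01 X75.158 Y93.255
G01 X111.584 Y108.120
M5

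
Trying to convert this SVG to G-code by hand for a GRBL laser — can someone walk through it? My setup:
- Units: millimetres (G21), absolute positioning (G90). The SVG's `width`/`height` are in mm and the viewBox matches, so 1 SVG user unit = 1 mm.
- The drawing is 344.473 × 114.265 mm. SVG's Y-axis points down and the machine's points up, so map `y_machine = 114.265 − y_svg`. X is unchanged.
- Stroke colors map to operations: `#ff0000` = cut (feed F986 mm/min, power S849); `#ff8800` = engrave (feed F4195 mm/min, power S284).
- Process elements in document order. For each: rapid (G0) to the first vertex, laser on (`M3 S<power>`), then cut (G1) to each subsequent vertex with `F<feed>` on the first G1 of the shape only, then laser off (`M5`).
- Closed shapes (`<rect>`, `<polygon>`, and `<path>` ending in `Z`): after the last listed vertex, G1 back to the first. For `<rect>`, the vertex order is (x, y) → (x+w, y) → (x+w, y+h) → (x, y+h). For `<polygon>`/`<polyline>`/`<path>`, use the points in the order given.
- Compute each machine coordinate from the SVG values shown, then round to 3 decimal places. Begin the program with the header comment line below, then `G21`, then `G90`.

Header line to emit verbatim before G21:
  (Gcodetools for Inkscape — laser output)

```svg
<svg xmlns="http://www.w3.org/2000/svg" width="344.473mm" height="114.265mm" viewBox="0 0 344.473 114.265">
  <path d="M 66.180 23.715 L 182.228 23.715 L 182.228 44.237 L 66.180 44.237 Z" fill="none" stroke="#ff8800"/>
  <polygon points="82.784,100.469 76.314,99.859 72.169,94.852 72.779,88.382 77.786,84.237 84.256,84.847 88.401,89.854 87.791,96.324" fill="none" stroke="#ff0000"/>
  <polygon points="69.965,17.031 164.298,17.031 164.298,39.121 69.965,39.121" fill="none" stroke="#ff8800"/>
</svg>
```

(Gcodetools for Inkscape — laser output)
G21
G90
G0 X66.180 Y90.550
M3 S284
G1 X182.228 Y90.550 F4195
G1 X182.228 Y70.028
G1 X66.180 Y70.028
G1 X66.180 Y90.550
M5
G0 X82.784 Y13.796
M3 S849
G1 X76.314 Y14.406 F986
G1 X72.169 Y19.413
G1 X72.779 Y25.883
G1 X77.786 Y30.028
G1 X84.256 Y29.418
G1 X88.401 Y24.411
G1 X87.791 Y17.941
G1 X82.784 Y13.796
M5
G0 X69.965 Y97.234
M3 S284
G1 X164.298 Y97.234 F4195
G1 X164.298 Y75.144
G1 X69.965 Y75.144
G1 X69.965 Y97.234
M5

viewBox `0 0 344.473 114.265` with mm width/height → 1 unit = 1 mm. Flip: y_m = 114.265 − y_svg.

**Shape 1** — `<path>` rectangle, stroke `#ff8800` → engrave (S284, F4195). Machine vertices: (66.180,90.550) → (182.228,90.550) → (182.228,70.028) → (66.180,70.028) → (66.180,90.550). Closed: final G1 returns to the first vertex.

**Shape 2** — `<polygon>` regular polygon, stroke `#ff0000` → cut (S849, F986). Machine vertices: (82.784,13.796) → (76.314,14.406) → (72.169,19.413) → (72.779,25.883) → (77.786,30.028) → (84.256,29.418) → (88.401,24.411) → (87.791,17.941) → (82.784,13.796). Closed: final G1 returns to the first vertex.

**Shape 3** — `<polygon>` rectangle, stroke `#ff8800` → engrave (S284, F4195). Machine vertices: (69.965,97.234) → (164.298,97.234) → (164.298,75.144) → (69.965,75.144) → (69.965,97.234). Closed: final G1 returns to the first vertex.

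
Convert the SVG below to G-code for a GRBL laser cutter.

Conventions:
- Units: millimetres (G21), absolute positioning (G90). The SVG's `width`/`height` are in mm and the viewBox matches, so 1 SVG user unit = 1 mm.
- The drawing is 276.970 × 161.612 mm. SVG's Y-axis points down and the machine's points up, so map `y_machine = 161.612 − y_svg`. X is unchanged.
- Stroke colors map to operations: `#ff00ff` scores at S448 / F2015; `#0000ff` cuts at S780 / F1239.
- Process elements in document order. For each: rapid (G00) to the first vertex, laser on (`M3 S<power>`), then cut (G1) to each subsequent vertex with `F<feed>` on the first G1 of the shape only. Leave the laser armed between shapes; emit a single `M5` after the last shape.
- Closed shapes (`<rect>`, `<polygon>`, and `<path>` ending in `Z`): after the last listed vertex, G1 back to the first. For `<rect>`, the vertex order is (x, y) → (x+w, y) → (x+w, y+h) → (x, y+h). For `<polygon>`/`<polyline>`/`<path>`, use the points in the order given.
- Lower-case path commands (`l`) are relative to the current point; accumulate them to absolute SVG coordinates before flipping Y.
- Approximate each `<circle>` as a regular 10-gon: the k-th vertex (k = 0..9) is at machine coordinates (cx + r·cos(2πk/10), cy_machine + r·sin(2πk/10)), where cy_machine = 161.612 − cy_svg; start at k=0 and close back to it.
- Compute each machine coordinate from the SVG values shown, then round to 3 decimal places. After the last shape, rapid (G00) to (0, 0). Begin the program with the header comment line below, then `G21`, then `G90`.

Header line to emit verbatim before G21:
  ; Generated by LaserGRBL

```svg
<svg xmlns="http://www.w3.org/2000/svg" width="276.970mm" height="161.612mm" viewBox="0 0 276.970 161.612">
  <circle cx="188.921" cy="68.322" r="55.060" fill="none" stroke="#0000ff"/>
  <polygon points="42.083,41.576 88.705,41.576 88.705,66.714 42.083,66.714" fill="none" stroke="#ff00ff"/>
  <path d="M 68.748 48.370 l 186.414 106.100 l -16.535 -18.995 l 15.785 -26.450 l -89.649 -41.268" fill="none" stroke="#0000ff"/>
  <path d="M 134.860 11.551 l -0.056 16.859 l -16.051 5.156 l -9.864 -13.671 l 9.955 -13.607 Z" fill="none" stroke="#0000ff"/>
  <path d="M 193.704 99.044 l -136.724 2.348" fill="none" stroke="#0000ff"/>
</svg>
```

Since the viewBox matches the mm dimensions, user units are millimetres directly. The only transform is the Y-flip y_m = 161.612 − y_svg.

Shape 1 is a circle drawn with `<circle>`. Its stroke #0000ff means cut at S780, F1239. After flipping Y the toolpath is (243.981,93.290) → (233.465,125.653) → (205.935,145.655) → (171.907,145.655) → (144.377,125.653) → (133.861,93.290) → (144.377,60.927) → (171.907,40.925) → (205.935,40.925) → (233.465,60.927) → (243.981,93.290), returning to the start.

Shape 2 is a rectangle drawn with `<polygon>`. Its stroke #ff00ff means score at S448, F2015. After flipping Y the toolpath is (42.083,120.036) → (88.705,120.036) → (88.705,94.898) → (42.083,94.898) → (42.083,120.036), returning to the start.

Shape 3 is a open polyline drawn with `<path>`. Its stroke #0000ff means cut at S780, F1239. After flipping Y the toolpath is (68.748,113.242) → (255.162,7.142) → (238.627,26.137) → (254.412,52.587) → (164.763,93.855).

Shape 4 is a regular polygon drawn with `<path>`. Its stroke #0000ff means cut at S780, F1239. After flipping Y the toolpath is (134.860,150.061) → (134.804,133.202) → (118.753,128.046) → (108.889,141.717) → (118.844,155.324) → (134.860,150.061), returning to the start.

Shape 5 is a line segment drawn with `<path>`. Its stroke #0000ff means cut at S780, F1239. After flipping Y the toolpath is (193.704,62.568) → (56.980,60.220).

; Generated by LaserGRBL
G21
G90
G00 X243.981 Y93.290
M3 S780
G1 X233.465 Y125.653 F1239
G1 X205.935 Y145.655
G1 X171.907 Y145.655
G1 X144.377 Y125.653
G1 X133.861 Y93.290
G1 X144.377 Y60.927
G1 X171.907 Y40.925
G1 X205.935 Y40.925
G1 X233.465 Y60.927
G1 X243.981 Y93.290
G00 X42.083 Y120.036
M3 S448
G1 X88.705 Y120.036 F2015
G1 X88.705 Y94.898
G1 X42.083 Y94.898
G1 X42.083 Y120.036
G00 X68.748 Y113.242
M3 S780
G1 X255.162 Y7.142 F1239
G1 X238.627 Y26.137
G1 X254.412 Y52.587
G1 X164.763 Y93.855
G00 X134.860 Y150.061
M3 S780
G1 X134.804 Y133.202 F1239
G1 X118.753 Y128.046
G1 X108.889 Y141.717
G1 X118.844 Y155.324
G1 X134.860 Y150.061
G00 X193.704 Y62.568
M3 S780
G1 X56.980 Y60.220 F1239
M5
G00 X0.000 Y0.000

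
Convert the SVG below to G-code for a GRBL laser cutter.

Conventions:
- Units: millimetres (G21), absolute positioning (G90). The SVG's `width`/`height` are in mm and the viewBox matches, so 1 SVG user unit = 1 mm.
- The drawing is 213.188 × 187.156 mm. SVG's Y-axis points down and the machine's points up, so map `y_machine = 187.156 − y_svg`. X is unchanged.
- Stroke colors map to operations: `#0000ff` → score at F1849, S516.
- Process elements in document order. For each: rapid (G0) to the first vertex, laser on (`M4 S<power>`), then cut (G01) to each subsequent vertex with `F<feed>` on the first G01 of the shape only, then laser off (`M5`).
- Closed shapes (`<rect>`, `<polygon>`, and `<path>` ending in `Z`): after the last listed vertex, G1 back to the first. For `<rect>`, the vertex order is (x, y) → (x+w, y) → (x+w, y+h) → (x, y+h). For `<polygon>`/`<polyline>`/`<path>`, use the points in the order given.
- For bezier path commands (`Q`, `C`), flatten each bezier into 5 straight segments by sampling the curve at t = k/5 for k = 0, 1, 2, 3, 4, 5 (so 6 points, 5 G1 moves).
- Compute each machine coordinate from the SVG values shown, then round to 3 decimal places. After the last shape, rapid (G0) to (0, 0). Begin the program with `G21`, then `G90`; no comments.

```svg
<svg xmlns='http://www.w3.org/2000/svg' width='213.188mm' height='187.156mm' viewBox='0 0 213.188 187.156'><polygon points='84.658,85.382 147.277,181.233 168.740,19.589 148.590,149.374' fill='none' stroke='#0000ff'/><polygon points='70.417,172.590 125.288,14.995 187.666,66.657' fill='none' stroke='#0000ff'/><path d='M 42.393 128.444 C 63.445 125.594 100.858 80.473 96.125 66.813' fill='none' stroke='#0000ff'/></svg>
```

G21
G90
G0 X84.658 Y101.774
M4 S516
G01 X147.277 Y5.923 F1849
G01 X168.740 Y167.567
G01 X148.590 Y37.782
G01 X84.658 Y101.774
M5
G0 X70.417 Y14.566
M4 S516
G01 X125.288 Y172.161 F1849
G01 X187.666 Y120.499
G01 X70.417 Y14.566
M5
G0 X42.393 Y58.712
M4 S516
G01 X56.519 Y64.905 F1849
G01 X71.764 Y77.703
G01 X85.319 Y93.569
G01 X94.375 Y108.962
G01 X96.125 Y120.343
M5
G0 X0.000 Y0.000

viewBox `0 0 213.188 187.156` with mm width/height → 1 unit = 1 mm. Flip: y_m = 187.156 − y_svg.

**Shape 1** — `<polygon>` closed polygon, stroke `#0000ff` → score (S516, F1849). Machine vertices: (84.658,101.774) → (147.277,5.923) → (168.740,167.567) → (148.590,37.782) → (84.658,101.774). Closed: final G1 returns to the first vertex.

**Shape 2** — `<polygon>` closed polygon, stroke `#0000ff` → score (S516, F1849). Machine vertices: (70.417,14.566) → (125.288,172.161) → (187.666,120.499) → (70.417,14.566). Closed: final G1 returns to the first vertex.

**Shape 3** — `<path>` cubic bezier, stroke `#0000ff` → score (S516, F1849). Control points (SVG): P0=(42.393,128.444), P1=(63.445,125.594), P2=(100.858,80.473), P3=(96.125,66.813); sampled at t=k/5. Machine vertices: (42.393,58.712) → (56.519,64.905) → (71.764,77.703) → (85.319,93.569) → (94.375,108.962) → (96.125,120.343). Open path.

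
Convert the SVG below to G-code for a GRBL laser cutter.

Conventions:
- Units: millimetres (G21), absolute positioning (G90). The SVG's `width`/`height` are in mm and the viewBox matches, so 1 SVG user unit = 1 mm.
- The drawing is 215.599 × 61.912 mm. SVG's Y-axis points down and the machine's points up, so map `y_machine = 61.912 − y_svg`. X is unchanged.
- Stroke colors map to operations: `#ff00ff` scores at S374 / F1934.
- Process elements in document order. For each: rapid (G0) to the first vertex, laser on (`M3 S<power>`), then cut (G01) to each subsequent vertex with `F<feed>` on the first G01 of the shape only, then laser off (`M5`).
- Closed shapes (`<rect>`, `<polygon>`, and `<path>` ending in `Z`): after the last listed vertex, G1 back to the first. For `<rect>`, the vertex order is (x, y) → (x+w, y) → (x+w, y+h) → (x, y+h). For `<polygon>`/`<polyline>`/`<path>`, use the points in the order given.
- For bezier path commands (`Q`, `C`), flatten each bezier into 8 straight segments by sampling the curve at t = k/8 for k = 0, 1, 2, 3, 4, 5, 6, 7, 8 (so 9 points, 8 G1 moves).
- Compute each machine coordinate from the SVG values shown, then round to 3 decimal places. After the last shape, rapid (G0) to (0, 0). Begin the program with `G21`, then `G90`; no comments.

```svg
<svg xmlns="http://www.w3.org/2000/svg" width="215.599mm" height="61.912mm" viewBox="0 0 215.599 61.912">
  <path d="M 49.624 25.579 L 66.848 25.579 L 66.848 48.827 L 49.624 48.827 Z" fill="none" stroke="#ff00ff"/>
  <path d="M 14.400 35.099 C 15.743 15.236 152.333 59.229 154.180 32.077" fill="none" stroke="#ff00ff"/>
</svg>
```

G21
G90
G0 X49.624 Y36.333
M3 S374
G01 X66.848 Y36.333 F1934
G01 X66.848 Y13.085
G01 X49.624 Y13.085
G01 X49.624 Y36.333
M5
G0 X14.400 Y26.813
M3 S374
G01 X20.716 Y31.532 F1934
G01 X36.547 Y31.847
G01 X58.730 Y29.339
G01 X84.101 Y25.591
G01 X109.495 Y22.184
G01 X131.749 Y20.701
G01 X147.699 Y22.724
G01 X154.180 Y29.835
M5
G0 X0.000 Y0.000

Since the viewBox matches the mm dimensions, user units are millimetres directly. The only transform is the Y-flip y_m = 61.912 − y_svg.

Shape 1 is a rectangle drawn with `<path>`. Its stroke #ff00ff means score at S374, F1934. After flipping Y the toolpath is (49.624,36.333) → (66.848,36.333) → (66.848,13.085) → (49.624,13.085) → (49.624,36.333), returning to the start.

Shape 2 is a cubic bezier drawn with `<path>`. Its stroke #ff00ff means score at S374, F1934. After flipping Y the toolpath is (14.400,26.813) → (20.716,31.532) → (36.547,31.847) → (58.730,29.339) → (84.101,25.591) → (109.495,22.184) → (131.749,20.701) → (147.699,22.724) → (154.180,29.835).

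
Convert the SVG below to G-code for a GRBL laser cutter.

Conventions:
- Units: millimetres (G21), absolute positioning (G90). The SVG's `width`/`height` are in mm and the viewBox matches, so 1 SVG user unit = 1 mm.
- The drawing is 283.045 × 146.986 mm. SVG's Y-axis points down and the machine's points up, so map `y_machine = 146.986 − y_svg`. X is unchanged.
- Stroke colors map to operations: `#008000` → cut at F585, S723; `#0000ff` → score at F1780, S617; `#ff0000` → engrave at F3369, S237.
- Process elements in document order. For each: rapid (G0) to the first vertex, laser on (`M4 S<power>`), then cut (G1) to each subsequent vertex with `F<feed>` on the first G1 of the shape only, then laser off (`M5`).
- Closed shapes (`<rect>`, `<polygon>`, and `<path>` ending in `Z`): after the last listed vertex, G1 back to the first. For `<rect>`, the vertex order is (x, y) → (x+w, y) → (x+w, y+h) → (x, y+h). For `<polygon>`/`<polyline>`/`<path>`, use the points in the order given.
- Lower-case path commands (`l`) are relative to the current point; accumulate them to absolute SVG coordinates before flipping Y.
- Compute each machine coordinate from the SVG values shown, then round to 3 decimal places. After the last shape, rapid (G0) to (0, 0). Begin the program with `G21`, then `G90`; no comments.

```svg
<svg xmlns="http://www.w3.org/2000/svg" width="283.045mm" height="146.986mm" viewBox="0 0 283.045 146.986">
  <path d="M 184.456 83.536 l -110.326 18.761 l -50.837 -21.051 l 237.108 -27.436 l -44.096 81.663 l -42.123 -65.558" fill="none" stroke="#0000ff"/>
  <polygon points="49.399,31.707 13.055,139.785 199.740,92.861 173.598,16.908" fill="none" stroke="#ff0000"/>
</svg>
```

G21
G90
G0 X184.456 Y63.450
M4 S617
G1 X74.130 Y44.689 F1780
G1 X23.293 Y65.740
G1 X260.401 Y93.176
G1 X216.305 Y11.513
G1 X174.182 Y77.071
M5
G0 X49.399 Y115.279
M4 S237
G1 X13.055 Y7.201 F3369
G1 X199.740 Y54.125
G1 X173.598 Y130.078
G1 X49.399 Y115.279
M5
G0 X0.000 Y0.000

1 u = 1 mm; y_m = 146.986 − y.

[1] `<path>` open polyline, #0000ff→score S617 F1780: (184.456,63.450) → (74.130,44.689) → (23.293,65.740) → (260.401,93.176) → (216.305,11.513) → (174.182,77.071)

[2] `<polygon>` closed polygon, #ff0000→engrave S237 F3369: (49.399,115.279) → (13.055,7.201) → (199.740,54.125) → (173.598,130.078) → (49.399,115.279) (closed)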